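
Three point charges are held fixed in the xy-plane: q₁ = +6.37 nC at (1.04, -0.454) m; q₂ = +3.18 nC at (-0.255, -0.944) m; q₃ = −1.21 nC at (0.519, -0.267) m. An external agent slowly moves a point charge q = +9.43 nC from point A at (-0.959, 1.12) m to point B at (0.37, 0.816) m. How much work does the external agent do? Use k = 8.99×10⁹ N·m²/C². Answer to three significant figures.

For quasistatic motion the external work equals the change in potential energy: W_ext = qΔV = q(V_B − V_A).
At A: distances to the source charges are 2.54 m, 2.18 m, 2.03 m; V_A = Σ kqᵢ/rᵢ = 30.3 V.
At B: distances to the source charges are 1.44 m, 1.87 m, 1.09 m; V_B = Σ kqᵢ/rᵢ = 45.2 V.
ΔV = V_B − V_A = 15.0 V.
W_ext = qΔV = (9.43×10⁻⁹ C)(15.0 V) = 1.41×10⁻⁷ J.

1.41×10⁻⁷ J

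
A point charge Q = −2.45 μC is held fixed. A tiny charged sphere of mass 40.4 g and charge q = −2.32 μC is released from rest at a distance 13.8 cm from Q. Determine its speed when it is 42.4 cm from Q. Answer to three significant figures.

3.52 m/s

Only the electrostatic force acts, so mechanical energy is conserved: ½mv² = U₁ − U₂ = kQq(1/r₁ − 1/r₂).
U₁ − U₂ = (8.99×10⁹ N·m²/C²)(-2.45×10⁻⁶ C)(-2.32×10⁻⁶ C)(1/0.138 − 1/0.424) = 0.250 J.
v = √(2·0.250/0.0404) = 3.52 m/s.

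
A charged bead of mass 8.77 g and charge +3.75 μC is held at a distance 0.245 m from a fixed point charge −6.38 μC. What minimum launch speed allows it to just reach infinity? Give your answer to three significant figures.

14.1 m/s

To just escape, total mechanical energy must reach zero at infinity: ½mv²_min + U = 0, so ½mv²_min = −U = |kQq|/r.
|U| = |kQq|/r = (8.99×10⁹ N·m²/C²)(6.38×10⁻⁶)(3.75×10⁻⁶)/(0.245) = 0.878 J.
v_min = √(2|U|/m) = √(2·0.878/8.77×10⁻³) = 14.1 m/s.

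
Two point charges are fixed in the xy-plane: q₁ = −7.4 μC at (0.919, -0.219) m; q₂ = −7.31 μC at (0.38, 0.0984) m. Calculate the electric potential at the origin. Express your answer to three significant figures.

Electric potential is a scalar, so the contributions from each charge add algebraically: V = Σ kqᵢ/rᵢ.
Distances from the field point to each charge: r₁ = 0.945 m, r₂ = 0.393 m.
V = k[(-7.40×10⁻⁶)/(0.945) + (-7.31×10⁻⁶)/(0.393)] = -2.38×10⁵ V.

-2.38×10⁵ V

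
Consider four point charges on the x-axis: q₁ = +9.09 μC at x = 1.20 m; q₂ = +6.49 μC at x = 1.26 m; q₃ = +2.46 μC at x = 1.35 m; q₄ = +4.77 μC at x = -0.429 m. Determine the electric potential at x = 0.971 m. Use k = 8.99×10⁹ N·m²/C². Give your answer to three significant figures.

6.48×10⁵ V

The total potential is the scalar sum of each charge's contribution, V = Σ kqᵢ/rᵢ.
Distances from the field point to each charge: r₁ = 0.229 m, r₂ = 0.289 m, r₃ = 0.379 m, r₄ = 1.40 m.
V = k[(9.09×10⁻⁶)/(0.229) + (6.49×10⁻⁶)/(0.289) + (2.46×10⁻⁶)/(0.379) + (4.77×10⁻⁶)/(1.40)] = 6.48×10⁵ V.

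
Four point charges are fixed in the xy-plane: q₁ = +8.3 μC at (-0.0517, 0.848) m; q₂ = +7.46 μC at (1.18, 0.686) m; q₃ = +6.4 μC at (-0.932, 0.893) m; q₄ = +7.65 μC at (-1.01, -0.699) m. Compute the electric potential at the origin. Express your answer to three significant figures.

2.38×10⁵ V

The total potential is the scalar sum of each charge's contribution, V = Σ kqᵢ/rᵢ.
Distances from the field point to each charge: r₁ = 0.850 m, r₂ = 1.36 m, r₃ = 1.29 m, r₄ = 1.23 m.
V = k[(8.30×10⁻⁶)/(0.850) + (7.46×10⁻⁶)/(1.36) + (6.40×10⁻⁶)/(1.29) + (7.65×10⁻⁶)/(1.23)] = 2.38×10⁵ V.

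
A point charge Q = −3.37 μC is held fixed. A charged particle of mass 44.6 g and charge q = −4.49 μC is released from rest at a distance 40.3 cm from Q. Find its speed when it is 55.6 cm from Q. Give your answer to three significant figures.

2.04 m/s

Only the electrostatic force acts, so mechanical energy is conserved: ½mv² = U₁ − U₂ = kQq(1/r₁ − 1/r₂).
U₁ − U₂ = (8.99×10⁹ N·m²/C²)(-3.37×10⁻⁶ C)(-4.49×10⁻⁶ C)(1/0.403 − 1/0.556) = 0.0929 J.
v = √(2·0.0929/0.0446) = 2.04 m/s.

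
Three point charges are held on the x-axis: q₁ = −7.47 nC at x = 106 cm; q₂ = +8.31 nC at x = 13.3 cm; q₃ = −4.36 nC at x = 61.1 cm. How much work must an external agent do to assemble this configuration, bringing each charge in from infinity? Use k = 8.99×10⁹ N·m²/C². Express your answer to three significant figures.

The assembly work is the sum of pairwise potential energies, U = Σ_{i<j} kqᵢqⱼ/rᵢⱼ.
Pair separations: r₁₂ = 0.927 m, r₁₃ = 0.449 m, r₂₃ = 0.478 m.
U = (-6.02×10⁻⁷) + (6.52×10⁻⁷) + (-6.81×10⁻⁷) = -6.31×10⁻⁷ J.

-6.31×10⁻⁷ J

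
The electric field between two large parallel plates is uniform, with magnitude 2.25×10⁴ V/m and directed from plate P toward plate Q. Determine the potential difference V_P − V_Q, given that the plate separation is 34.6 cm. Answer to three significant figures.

In a uniform field, potential decreases in the direction of E: ΔV = −E·d for a displacement d parallel to E.
Going from Q to P is a displacement of 34.6 cm opposite to the field, so V_P − V_Q = +Ed = 7790 V.

7790 V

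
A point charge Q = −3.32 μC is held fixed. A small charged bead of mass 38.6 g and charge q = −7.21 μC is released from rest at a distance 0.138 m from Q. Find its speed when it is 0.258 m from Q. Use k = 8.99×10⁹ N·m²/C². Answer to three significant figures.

Only the electrostatic force acts, so mechanical energy is conserved: ½mv² = U₁ − U₂ = kQq(1/r₁ − 1/r₂).
U₁ − U₂ = (8.99×10⁹ N·m²/C²)(-3.32×10⁻⁶ C)(-7.21×10⁻⁶ C)(1/0.138 − 1/0.258) = 0.725 J.
v = √(2·0.725/0.0386) = 6.13 m/s.

6.13 m/s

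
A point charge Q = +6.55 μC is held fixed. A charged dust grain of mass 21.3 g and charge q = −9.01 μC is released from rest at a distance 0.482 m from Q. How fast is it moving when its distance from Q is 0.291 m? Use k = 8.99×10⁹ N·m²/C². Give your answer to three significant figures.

8.24 m/s

Only the electrostatic force acts, so mechanical energy is conserved: ½mv² = U₁ − U₂ = kQq(1/r₁ − 1/r₂).
U₁ − U₂ = (8.99×10⁹ N·m²/C²)(6.55×10⁻⁶ C)(-9.01×10⁻⁶ C)(1/0.482 − 1/0.291) = 0.722 J.
v = √(2·0.722/0.0213) = 8.24 m/s.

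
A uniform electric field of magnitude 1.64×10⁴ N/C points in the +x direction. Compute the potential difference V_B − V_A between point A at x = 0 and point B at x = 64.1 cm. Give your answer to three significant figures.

-1.05×10⁴ V

In a uniform field, potential decreases in the direction of E: V_B − V_A = −E·Δx.
V_B − V_A = −(1.64×10⁴ V/m)(0.641 m) = -1.05×10⁴ V.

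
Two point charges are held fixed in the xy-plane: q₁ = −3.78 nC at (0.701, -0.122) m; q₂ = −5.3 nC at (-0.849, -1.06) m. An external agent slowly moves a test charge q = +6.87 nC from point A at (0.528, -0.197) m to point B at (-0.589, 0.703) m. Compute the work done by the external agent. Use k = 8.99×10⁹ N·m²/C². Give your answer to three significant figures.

1.10×10⁻⁶ J

For quasistatic motion the external work equals the change in potential energy: W_ext = qΔV = q(V_B − V_A).
At A: distances to the source charges are 0.189 m, 1.63 m; V_A = Σ kqᵢ/rᵢ = -210 V.
At B: distances to the source charges are 1.53 m, 1.78 m; V_B = Σ kqᵢ/rᵢ = -48.9 V.
ΔV = V_B − V_A = 161 V.
W_ext = qΔV = (6.87×10⁻⁹ C)(161 V) = 1.10×10⁻⁶ J.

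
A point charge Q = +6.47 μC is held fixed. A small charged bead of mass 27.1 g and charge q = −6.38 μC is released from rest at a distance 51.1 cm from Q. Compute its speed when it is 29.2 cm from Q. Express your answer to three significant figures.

6.34 m/s

Only the electrostatic force acts, so mechanical energy is conserved: ½mv² = U₁ − U₂ = kQq(1/r₁ − 1/r₂).
U₁ − U₂ = (8.99×10⁹ N·m²/C²)(6.47×10⁻⁶ C)(-6.38×10⁻⁶ C)(1/0.511 − 1/0.292) = 0.545 J.
v = √(2·0.545/0.0271) = 6.34 m/s.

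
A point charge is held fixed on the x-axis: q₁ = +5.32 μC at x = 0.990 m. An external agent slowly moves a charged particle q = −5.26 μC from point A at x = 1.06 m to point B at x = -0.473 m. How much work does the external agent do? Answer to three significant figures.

3.42 J

For quasistatic motion the external work equals the change in potential energy: W_ext = qΔV = q(V_B − V_A).
At A: distance to the source charge is 0.0700 m; V_A = kq₁/r = 6.83×10⁵ V.
At B: distance to the source charge is 1.46 m; V_B = kq₁/r = 3.27×10⁴ V.
ΔV = V_B − V_A = -6.51×10⁵ V.
W_ext = qΔV = (-5.26×10⁻⁶ C)(-6.51×10⁵ V) = 3.42 J.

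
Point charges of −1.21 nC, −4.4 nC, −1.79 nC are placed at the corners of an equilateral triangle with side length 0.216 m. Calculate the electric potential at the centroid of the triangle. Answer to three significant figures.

-533 V

The total potential is the scalar sum of each charge's contribution, V = Σ kqᵢ/rᵢ.
The distance from each vertex to the centroid is a/√3 = 0.125 m.
V = k[(-1.21×10⁻⁹)/(0.125) + (-4.40×10⁻⁹)/(0.125) + (-1.79×10⁻⁹)/(0.125)] = -533 V.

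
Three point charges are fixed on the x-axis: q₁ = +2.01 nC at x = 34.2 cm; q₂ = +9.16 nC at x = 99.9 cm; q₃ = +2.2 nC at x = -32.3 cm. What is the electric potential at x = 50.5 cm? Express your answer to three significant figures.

Electric potential is a scalar, so the contributions from each charge add algebraically: V = Σ kqᵢ/rᵢ.
Distances from the field point to each charge: r₁ = 0.163 m, r₂ = 0.494 m, r₃ = 0.828 m.
V = k[(2.01×10⁻⁹)/(0.163) + (9.16×10⁻⁹)/(0.494) + (2.20×10⁻⁹)/(0.828)] = 301 V.

301 V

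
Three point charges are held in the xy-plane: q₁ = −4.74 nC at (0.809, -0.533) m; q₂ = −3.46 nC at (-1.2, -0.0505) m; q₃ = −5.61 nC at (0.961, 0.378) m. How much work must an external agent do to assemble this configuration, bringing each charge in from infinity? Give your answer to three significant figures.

The work to assemble the configuration equals its total potential energy, U = Σ kqᵢqⱼ/rᵢⱼ over all pairs.
Pair separations: r₁₂ = 2.07 m, r₁₃ = 0.924 m, r₂₃ = 2.20 m.
U = (7.14×10⁻⁸) + (2.59×10⁻⁷) + (7.92×10⁻⁸) = 4.09×10⁻⁷ J.

4.09×10⁻⁷ J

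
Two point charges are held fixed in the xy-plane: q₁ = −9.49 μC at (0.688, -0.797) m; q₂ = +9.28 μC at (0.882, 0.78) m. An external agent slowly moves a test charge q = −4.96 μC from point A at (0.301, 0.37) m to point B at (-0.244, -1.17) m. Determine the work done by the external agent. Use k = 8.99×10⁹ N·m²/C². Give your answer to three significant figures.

For quasistatic motion the external work equals the change in potential energy: W_ext = qΔV = q(V_B − V_A).
At A: distances to the source charges are 1.23 m, 0.711 m; V_A = Σ kqᵢ/rᵢ = 4.79×10⁴ V.
At B: distances to the source charges are 1.00 m, 2.25 m; V_B = Σ kqᵢ/rᵢ = -4.79×10⁴ V.
ΔV = V_B − V_A = -9.59×10⁴ V.
W_ext = qΔV = (-4.96×10⁻⁶ C)(-9.59×10⁴ V) = 0.476 J.

0.476 J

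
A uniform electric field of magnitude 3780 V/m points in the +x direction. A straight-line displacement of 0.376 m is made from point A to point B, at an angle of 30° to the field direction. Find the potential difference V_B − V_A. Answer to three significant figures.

Only the component of displacement along E changes the potential: ΔV = −E·d·cosθ.
ΔV = −(3780 V/m)(0.376 m)cos30° = -1230 V.

-1230 V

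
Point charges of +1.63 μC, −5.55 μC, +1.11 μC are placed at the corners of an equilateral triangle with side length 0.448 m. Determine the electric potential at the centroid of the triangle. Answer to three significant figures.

Electric potential is a scalar, so the contributions from each charge add algebraically: V = Σ kqᵢ/rᵢ.
The distance from each vertex to the centroid is a/√3 = 0.259 m.
V = k[(1.63×10⁻⁶)/(0.259) + (-5.55×10⁻⁶)/(0.259) + (1.11×10⁻⁶)/(0.259)] = -9.77×10⁴ V.

-9.77×10⁴ V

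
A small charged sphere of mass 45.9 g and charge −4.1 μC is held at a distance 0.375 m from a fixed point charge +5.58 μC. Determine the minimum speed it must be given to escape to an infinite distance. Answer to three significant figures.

4.89 m/s

To just escape, total mechanical energy must reach zero at infinity: ½mv²_min + U = 0, so ½mv²_min = −U = |kQq|/r.
|U| = |kQq|/r = (8.99×10⁹ N·m²/C²)(5.58×10⁻⁶)(4.10×10⁻⁶)/(0.375) = 0.548 J.
v_min = √(2|U|/m) = √(2·0.548/0.0459) = 4.89 m/s.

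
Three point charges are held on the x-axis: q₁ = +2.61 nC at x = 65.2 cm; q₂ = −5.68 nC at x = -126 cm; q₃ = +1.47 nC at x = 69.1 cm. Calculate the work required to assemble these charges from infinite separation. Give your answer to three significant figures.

7.76×10⁻⁷ J

The assembly work is the sum of pairwise potential energies, U = Σ_{i<j} kqᵢqⱼ/rᵢⱼ.
Pair separations: r₁₂ = 1.91 m, r₁₃ = 0.0390 m, r₂₃ = 1.95 m.
U = (-6.97×10⁻⁸) + (8.84×10⁻⁷) + (-3.85×10⁻⁸) = 7.76×10⁻⁷ J.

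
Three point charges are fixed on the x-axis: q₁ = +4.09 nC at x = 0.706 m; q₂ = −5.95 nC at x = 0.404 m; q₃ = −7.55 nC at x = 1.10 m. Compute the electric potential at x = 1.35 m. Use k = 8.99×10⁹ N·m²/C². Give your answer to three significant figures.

The total potential is the scalar sum of each charge's contribution, V = Σ kqᵢ/rᵢ.
Distances from the field point to each charge: r₁ = 0.644 m, r₂ = 0.946 m, r₃ = 0.250 m.
V = k[(4.09×10⁻⁹)/(0.644) + (-5.95×10⁻⁹)/(0.946) + (-7.55×10⁻⁹)/(0.250)] = -271 V.

-271 V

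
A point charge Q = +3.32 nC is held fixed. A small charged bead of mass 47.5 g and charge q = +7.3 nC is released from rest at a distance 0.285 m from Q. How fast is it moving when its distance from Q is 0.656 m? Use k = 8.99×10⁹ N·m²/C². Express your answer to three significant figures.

4.27×10⁻³ m/s

Only the electrostatic force acts, so mechanical energy is conserved: ½mv² = U₁ − U₂ = kQq(1/r₁ − 1/r₂).
U₁ − U₂ = (8.99×10⁹ N·m²/C²)(3.32×10⁻⁹ C)(7.30×10⁻⁹ C)(1/0.285 − 1/0.656) = 4.32×10⁻⁷ J.
v = √(2·4.32×10⁻⁷/0.0475) = 4.27×10⁻³ m/s.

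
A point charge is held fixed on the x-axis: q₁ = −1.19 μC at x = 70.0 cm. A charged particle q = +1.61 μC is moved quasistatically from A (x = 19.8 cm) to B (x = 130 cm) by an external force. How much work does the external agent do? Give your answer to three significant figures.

5.60×10⁻³ J

For quasistatic motion the external work equals the change in potential energy: W_ext = qΔV = q(V_B − V_A).
At A: distance to the source charge is 0.502 m; V_A = kq₁/r = -2.13×10⁴ V.
At B: distance to the source charge is 0.600 m; V_B = kq₁/r = -1.78×10⁴ V.
ΔV = V_B − V_A = 3480 V.
W_ext = qΔV = (1.61×10⁻⁶ C)(3480 V) = 5.60×10⁻³ J.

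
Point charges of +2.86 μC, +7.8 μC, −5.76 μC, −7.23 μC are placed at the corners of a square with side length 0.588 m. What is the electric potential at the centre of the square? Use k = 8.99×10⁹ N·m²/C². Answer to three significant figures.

-5.04×10⁴ V

Electric potential is a scalar, so the contributions from each charge add algebraically: V = Σ kqᵢ/rᵢ.
The distance from each corner to the centre is a√2/2 = 0.416 m.
V = k[(2.86×10⁻⁶)/(0.416) + (7.80×10⁻⁶)/(0.416) + (-5.76×10⁻⁶)/(0.416) + (-7.23×10⁻⁶)/(0.416)] = -5.04×10⁴ V.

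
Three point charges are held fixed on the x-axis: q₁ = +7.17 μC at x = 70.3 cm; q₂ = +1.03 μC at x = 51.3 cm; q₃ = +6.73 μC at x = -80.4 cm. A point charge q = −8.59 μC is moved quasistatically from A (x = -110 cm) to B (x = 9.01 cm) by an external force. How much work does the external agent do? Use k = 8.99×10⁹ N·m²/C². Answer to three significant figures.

For quasistatic motion the external work equals the change in potential energy: W_ext = qΔV = q(V_B − V_A).
At A: distances to the source charges are 1.80 m, 1.61 m, 0.296 m; V_A = Σ kqᵢ/rᵢ = 2.46×10⁵ V.
At B: distances to the source charges are 0.613 m, 0.423 m, 0.894 m; V_B = Σ kqᵢ/rᵢ = 1.95×10⁵ V.
ΔV = V_B − V_A = -5.12×10⁴ V.
W_ext = qΔV = (-8.59×10⁻⁶ C)(-5.12×10⁴ V) = 0.439 J.

0.439 J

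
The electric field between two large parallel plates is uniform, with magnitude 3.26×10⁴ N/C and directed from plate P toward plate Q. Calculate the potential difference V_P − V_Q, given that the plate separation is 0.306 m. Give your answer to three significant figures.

In a uniform field, potential decreases in the direction of E: ΔV = −E·d for a displacement d parallel to E.
Going from Q to P is a displacement of 0.306 m opposite to the field, so V_P − V_Q = +Ed = 9980 V.

9980 V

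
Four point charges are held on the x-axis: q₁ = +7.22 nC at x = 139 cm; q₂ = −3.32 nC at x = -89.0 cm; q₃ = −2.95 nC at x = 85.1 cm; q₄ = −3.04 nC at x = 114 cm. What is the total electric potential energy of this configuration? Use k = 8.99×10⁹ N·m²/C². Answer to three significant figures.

-8.65×10⁻⁷ J

The assembly work is the sum of pairwise potential energies, U = Σ_{i<j} kqᵢqⱼ/rᵢⱼ.
Pair separations: r₁₂ = 2.28 m, r₁₃ = 0.539 m, r₁₄ = 0.250 m, r₂₃ = 1.74 m, r₂₄ = 2.03 m, r₃₄ = 0.289 m.
Summing all 6 pair terms gives U = -8.65×10⁻⁷ J.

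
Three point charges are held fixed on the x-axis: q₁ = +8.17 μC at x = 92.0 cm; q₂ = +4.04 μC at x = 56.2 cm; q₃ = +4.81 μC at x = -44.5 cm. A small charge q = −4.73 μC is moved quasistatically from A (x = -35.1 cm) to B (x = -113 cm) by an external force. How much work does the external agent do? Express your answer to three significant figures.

For quasistatic motion the external work equals the change in potential energy: W_ext = qΔV = q(V_B − V_A).
At A: distances to the source charges are 1.27 m, 0.913 m, 0.0940 m; V_A = Σ kqᵢ/rᵢ = 5.58×10⁵ V.
At B: distances to the source charges are 2.05 m, 1.69 m, 0.685 m; V_B = Σ kqᵢ/rᵢ = 1.20×10⁵ V.
ΔV = V_B − V_A = -4.37×10⁵ V.
W_ext = qΔV = (-4.73×10⁻⁶ C)(-4.37×10⁵ V) = 2.07 J.

2.07 J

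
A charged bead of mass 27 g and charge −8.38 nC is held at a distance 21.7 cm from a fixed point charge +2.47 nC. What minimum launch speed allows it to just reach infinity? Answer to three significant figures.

To just escape, total mechanical energy must reach zero at infinity: ½mv²_min + U = 0, so ½mv²_min = −U = |kQq|/r.
|U| = |kQq|/r = (8.99×10⁹ N·m²/C²)(2.47×10⁻⁹)(8.38×10⁻⁹)/(0.217) = 8.58×10⁻⁷ J.
v_min = √(2|U|/m) = √(2·8.58×10⁻⁷/0.0270) = 7.97×10⁻³ m/s.

7.97×10⁻³ m/s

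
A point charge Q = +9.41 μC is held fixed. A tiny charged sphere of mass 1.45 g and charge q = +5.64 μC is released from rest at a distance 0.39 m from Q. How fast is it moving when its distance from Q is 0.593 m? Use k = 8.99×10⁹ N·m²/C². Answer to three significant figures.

24.0 m/s

Only the electrostatic force acts, so mechanical energy is conserved: ½mv² = U₁ − U₂ = kQq(1/r₁ − 1/r₂).
U₁ − U₂ = (8.99×10⁹ N·m²/C²)(9.41×10⁻⁶ C)(5.64×10⁻⁶ C)(1/0.390 − 1/0.593) = 0.419 J.
v = √(2·0.419/1.45×10⁻³) = 24.0 m/s.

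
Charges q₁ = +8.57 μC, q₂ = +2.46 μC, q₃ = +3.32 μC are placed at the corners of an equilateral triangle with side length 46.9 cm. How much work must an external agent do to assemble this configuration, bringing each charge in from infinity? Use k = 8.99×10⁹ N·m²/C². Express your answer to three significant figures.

The assembly work is the sum of pairwise potential energies, U = Σ_{i<j} kqᵢqⱼ/rᵢⱼ.
All three pair separations equal the side length, 0.469 m.
U = (0.404) + (0.545) + (0.157) = 1.11 J.

1.11 J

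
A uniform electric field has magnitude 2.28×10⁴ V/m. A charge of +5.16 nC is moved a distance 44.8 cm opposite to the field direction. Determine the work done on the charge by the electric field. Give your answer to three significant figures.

-5.27×10⁻⁵ J

The potential change for a displacement 44.8 cm opposite to the field direction is ΔV = +Ed = 1.02×10⁴ V.
W_field = −qΔV = -5.27×10⁻⁵ J.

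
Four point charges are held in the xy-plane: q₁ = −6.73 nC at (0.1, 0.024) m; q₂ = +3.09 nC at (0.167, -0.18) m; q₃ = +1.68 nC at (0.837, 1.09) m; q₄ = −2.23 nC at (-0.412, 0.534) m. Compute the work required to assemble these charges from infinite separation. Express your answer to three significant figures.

-8.22×10⁻⁷ J

The assembly work is the sum of pairwise potential energies, U = Σ_{i<j} kqᵢqⱼ/rᵢⱼ.
Pair separations: r₁₂ = 0.215 m, r₁₃ = 1.30 m, r₁₄ = 0.723 m, r₂₃ = 1.44 m, r₂₄ = 0.919 m, r₃₄ = 1.37 m.
Summing all 6 pair terms gives U = -8.22×10⁻⁷ J.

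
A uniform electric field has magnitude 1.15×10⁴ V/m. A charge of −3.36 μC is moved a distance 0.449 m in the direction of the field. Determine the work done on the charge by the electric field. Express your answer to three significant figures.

The potential change for a displacement 0.449 m in the direction of the field is ΔV = −Ed = -5160 V.
W_field = −qΔV = -0.0173 J.

-0.0173 J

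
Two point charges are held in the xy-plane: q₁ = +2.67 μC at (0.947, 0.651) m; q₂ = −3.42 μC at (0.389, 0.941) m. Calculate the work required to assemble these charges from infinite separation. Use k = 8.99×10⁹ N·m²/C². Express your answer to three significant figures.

-0.131 J

The assembly work is the sum of pairwise potential energies, U = Σ_{i<j} kqᵢqⱼ/rᵢⱼ.
Pair separations: r₁₂ = 0.629 m.
U = (-0.131) = -0.131 J.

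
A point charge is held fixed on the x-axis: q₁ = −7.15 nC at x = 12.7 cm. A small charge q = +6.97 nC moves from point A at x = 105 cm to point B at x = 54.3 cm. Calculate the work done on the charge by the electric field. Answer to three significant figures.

The work done by the electric force is W_field = −ΔU = −q(V_B − V_A) = q(V_A − V_B).
At A: distance to the source charge is 0.923 m; V_A = kq₁/r = -69.6 V.
At B: distance to the source charge is 0.416 m; V_B = kq₁/r = -155 V.
ΔV = V_B − V_A = -84.9 V.
W_field = −qΔV = −(6.97×10⁻⁹ C)(-84.9 V) = 5.92×10⁻⁷ J.

5.92×10⁻⁷ J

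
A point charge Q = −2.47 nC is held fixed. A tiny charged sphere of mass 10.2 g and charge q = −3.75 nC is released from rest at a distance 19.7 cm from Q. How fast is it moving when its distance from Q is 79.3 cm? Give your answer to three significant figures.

7.89×10⁻³ m/s

Only the electrostatic force acts, so mechanical energy is conserved: ½mv² = U₁ − U₂ = kQq(1/r₁ − 1/r₂).
U₁ − U₂ = (8.99×10⁹ N·m²/C²)(-2.47×10⁻⁹ C)(-3.75×10⁻⁹ C)(1/0.197 − 1/0.793) = 3.18×10⁻⁷ J.
v = √(2·3.18×10⁻⁷/0.0102) = 7.89×10⁻³ m/s.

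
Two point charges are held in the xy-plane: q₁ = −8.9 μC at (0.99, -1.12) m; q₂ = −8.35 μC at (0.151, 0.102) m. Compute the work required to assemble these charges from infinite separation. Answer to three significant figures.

The assembly work is the sum of pairwise potential energies, U = Σ_{i<j} kqᵢqⱼ/rᵢⱼ.
Pair separations: r₁₂ = 1.48 m.
U = (0.451) = 0.451 J.

0.451 J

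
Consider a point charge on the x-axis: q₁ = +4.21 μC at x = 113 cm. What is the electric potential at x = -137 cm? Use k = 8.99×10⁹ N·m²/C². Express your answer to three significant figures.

1.51×10⁴ V

Electric potential is a scalar, so the contributions from each charge add algebraically: V = Σ kqᵢ/rᵢ.
V = k[(4.21×10⁻⁶)/(2.50)] = 1.51×10⁴ V.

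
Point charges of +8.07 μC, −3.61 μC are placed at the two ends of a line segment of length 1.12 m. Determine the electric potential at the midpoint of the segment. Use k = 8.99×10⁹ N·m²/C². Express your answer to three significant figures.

Electric potential is a scalar, so the contributions from each charge add algebraically: V = Σ kqᵢ/rᵢ.
Each charge is 0.560 m from the midpoint.
V = k[(8.07×10⁻⁶)/(0.560) + (-3.61×10⁻⁶)/(0.560)] = 7.16×10⁴ V.

7.16×10⁴ V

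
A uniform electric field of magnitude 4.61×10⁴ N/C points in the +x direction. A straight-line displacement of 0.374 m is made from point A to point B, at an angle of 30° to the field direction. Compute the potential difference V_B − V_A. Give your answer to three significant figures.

-1.49×10⁴ V

Only the component of displacement along E changes the potential: ΔV = −E·d·cosθ.
ΔV = −(4.61×10⁴ V/m)(0.374 m)cos30° = -1.49×10⁴ V.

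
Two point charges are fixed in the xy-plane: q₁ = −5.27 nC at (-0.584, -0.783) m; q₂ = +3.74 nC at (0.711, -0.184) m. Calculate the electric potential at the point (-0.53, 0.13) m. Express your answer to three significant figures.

-25.5 V

The total potential is the scalar sum of each charge's contribution, V = Σ kqᵢ/rᵢ.
Distances from the field point to each charge: r₁ = 0.915 m, r₂ = 1.28 m.
V = k[(-5.27×10⁻⁹)/(0.915) + (3.74×10⁻⁹)/(1.28)] = -25.5 V.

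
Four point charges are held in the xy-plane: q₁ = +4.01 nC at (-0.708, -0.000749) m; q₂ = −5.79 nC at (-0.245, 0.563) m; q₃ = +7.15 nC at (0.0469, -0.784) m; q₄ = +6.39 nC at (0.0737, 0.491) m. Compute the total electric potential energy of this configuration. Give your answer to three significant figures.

-7.66×10⁻⁷ J

The assembly work is the sum of pairwise potential energies, U = Σ_{i<j} kqᵢqⱼ/rᵢⱼ.
Pair separations: r₁₂ = 0.730 m, r₁₃ = 1.09 m, r₁₄ = 0.924 m, r₂₃ = 1.38 m, r₂₄ = 0.327 m, r₃₄ = 1.28 m.
Summing all 6 pair terms gives U = -7.66×10⁻⁷ J.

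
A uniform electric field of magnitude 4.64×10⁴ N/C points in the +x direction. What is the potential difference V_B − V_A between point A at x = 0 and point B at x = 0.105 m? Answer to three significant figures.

In a uniform field, potential decreases in the direction of E: V_B − V_A = −E·Δx.
V_B − V_A = −(4.64×10⁴ V/m)(0.105 m) = -4870 V.

-4870 V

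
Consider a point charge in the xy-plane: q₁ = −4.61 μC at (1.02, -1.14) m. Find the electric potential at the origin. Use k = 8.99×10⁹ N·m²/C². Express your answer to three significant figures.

-2.71×10⁴ V

The total potential is the scalar sum of each charge's contribution, V = Σ kqᵢ/rᵢ.
Distances from the field point to each charge: r₁ = 1.53 m.
V = k[(-4.61×10⁻⁶)/(1.53)] = -2.71×10⁴ V.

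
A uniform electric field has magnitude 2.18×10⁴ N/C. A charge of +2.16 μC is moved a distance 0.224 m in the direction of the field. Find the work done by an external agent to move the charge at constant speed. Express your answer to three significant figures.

-0.0105 J

The potential change for a displacement 0.224 m in the direction of the field is ΔV = −Ed = -4880 V.
W_ext = qΔV = -0.0105 J.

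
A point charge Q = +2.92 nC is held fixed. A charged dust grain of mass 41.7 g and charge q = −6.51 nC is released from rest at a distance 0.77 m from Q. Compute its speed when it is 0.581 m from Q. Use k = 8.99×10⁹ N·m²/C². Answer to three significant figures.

Only the electrostatic force acts, so mechanical energy is conserved: ½mv² = U₁ − U₂ = kQq(1/r₁ − 1/r₂).
U₁ − U₂ = (8.99×10⁹ N·m²/C²)(2.92×10⁻⁹ C)(-6.51×10⁻⁹ C)(1/0.770 − 1/0.581) = 7.22×10⁻⁸ J.
v = √(2·7.22×10⁻⁸/0.0417) = 1.86×10⁻³ m/s.

1.86×10⁻³ m/s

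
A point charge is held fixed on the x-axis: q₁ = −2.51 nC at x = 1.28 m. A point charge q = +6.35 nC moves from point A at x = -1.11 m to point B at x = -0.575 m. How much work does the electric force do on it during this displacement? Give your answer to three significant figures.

The work done by the electric force is W_field = −ΔU = −q(V_B − V_A) = q(V_A − V_B).
At A: distance to the source charge is 2.39 m; V_A = kq₁/r = -9.44 V.
At B: distance to the source charge is 1.85 m; V_B = kq₁/r = -12.2 V.
ΔV = V_B − V_A = -2.72 V.
W_field = −qΔV = −(6.35×10⁻⁹ C)(-2.72 V) = 1.73×10⁻⁸ J.

1.73×10⁻⁸ J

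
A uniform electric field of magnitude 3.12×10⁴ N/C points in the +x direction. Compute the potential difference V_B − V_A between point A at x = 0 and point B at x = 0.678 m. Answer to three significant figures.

-2.12×10⁴ V

In a uniform field, potential decreases in the direction of E: V_B − V_A = −E·Δx.
V_B − V_A = −(3.12×10⁴ V/m)(0.678 m) = -2.12×10⁴ V.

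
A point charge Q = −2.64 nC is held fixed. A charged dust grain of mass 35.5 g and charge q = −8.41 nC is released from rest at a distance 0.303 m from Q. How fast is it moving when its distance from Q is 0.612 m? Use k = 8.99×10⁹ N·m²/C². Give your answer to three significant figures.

4.33×10⁻³ m/s

Only the electrostatic force acts, so mechanical energy is conserved: ½mv² = U₁ − U₂ = kQq(1/r₁ − 1/r₂).
U₁ − U₂ = (8.99×10⁹ N·m²/C²)(-2.64×10⁻⁹ C)(-8.41×10⁻⁹ C)(1/0.303 − 1/0.612) = 3.33×10⁻⁷ J.
v = √(2·3.33×10⁻⁷/0.0355) = 4.33×10⁻³ m/s.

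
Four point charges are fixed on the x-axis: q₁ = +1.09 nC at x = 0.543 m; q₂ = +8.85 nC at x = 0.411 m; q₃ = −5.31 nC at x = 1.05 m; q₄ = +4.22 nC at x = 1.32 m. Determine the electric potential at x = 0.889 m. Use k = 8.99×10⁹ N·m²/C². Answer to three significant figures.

The total potential is the scalar sum of each charge's contribution, V = Σ kqᵢ/rᵢ.
Distances from the field point to each charge: r₁ = 0.346 m, r₂ = 0.478 m, r₃ = 0.161 m, r₄ = 0.431 m.
V = k[(1.09×10⁻⁹)/(0.346) + (8.85×10⁻⁹)/(0.478) + (-5.31×10⁻⁹)/(0.161) + (4.22×10⁻⁹)/(0.431)] = -13.7 V.

-13.7 V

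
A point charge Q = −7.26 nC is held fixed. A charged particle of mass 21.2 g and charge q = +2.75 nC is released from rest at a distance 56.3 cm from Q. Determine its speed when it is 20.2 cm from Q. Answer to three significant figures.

Only the electrostatic force acts, so mechanical energy is conserved: ½mv² = U₁ − U₂ = kQq(1/r₁ − 1/r₂).
U₁ − U₂ = (8.99×10⁹ N·m²/C²)(-7.26×10⁻⁹ C)(2.75×10⁻⁹ C)(1/0.563 − 1/0.202) = 5.70×10⁻⁷ J.
v = √(2·5.70×10⁻⁷/0.0212) = 7.33×10⁻³ m/s.

7.33×10⁻³ m/s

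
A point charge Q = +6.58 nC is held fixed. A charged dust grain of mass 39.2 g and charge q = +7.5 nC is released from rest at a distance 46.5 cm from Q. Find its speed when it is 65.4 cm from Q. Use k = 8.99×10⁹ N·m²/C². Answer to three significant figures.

Only the electrostatic force acts, so mechanical energy is conserved: ½mv² = U₁ − U₂ = kQq(1/r₁ − 1/r₂).
U₁ − U₂ = (8.99×10⁹ N·m²/C²)(6.58×10⁻⁹ C)(7.50×10⁻⁹ C)(1/0.465 − 1/0.654) = 2.76×10⁻⁷ J.
v = √(2·2.76×10⁻⁷/0.0392) = 3.75×10⁻³ m/s.

3.75×10⁻³ m/s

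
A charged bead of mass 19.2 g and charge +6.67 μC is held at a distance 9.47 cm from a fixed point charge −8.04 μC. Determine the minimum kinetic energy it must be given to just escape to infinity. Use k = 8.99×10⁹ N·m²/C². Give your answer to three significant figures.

To just escape, total mechanical energy must reach zero at infinity: ½mv²_min + U = 0, so ½mv²_min = −U = |kQq|/r.
|U| = |kQq|/r = (8.99×10⁹ N·m²/C²)(8.04×10⁻⁶)(6.67×10⁻⁶)/(0.0947) = 5.09 J.

5.09 J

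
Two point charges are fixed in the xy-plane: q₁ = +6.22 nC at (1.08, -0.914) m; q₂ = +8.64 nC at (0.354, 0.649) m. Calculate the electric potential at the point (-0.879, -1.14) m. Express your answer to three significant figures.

64.1 V

The total potential is the scalar sum of each charge's contribution, V = Σ kqᵢ/rᵢ.
Distances from the field point to each charge: r₁ = 1.97 m, r₂ = 2.17 m.
V = k[(6.22×10⁻⁹)/(1.97) + (8.64×10⁻⁹)/(2.17)] = 64.1 V.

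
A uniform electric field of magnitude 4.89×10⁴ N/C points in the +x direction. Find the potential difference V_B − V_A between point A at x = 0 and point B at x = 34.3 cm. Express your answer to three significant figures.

-1.68×10⁴ V

In a uniform field, potential decreases in the direction of E: V_B − V_A = −E·Δx.
V_B − V_A = −(4.89×10⁴ V/m)(0.343 m) = -1.68×10⁴ V.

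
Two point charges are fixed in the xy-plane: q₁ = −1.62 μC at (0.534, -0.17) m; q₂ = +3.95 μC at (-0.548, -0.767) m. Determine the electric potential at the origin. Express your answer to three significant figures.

1.17×10⁴ V

The total potential is the scalar sum of each charge's contribution, V = Σ kqᵢ/rᵢ.
Distances from the field point to each charge: r₁ = 0.560 m, r₂ = 0.943 m.
V = k[(-1.62×10⁻⁶)/(0.560) + (3.95×10⁻⁶)/(0.943)] = 1.17×10⁴ V.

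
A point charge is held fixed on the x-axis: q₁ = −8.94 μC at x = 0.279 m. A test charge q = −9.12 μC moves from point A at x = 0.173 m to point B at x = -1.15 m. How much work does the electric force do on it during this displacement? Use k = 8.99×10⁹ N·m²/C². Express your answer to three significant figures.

6.40 J

The work done by the electric force is W_field = −ΔU = −q(V_B − V_A) = q(V_A − V_B).
At A: distance to the source charge is 0.106 m; V_A = kq₁/r = -7.58×10⁵ V.
At B: distance to the source charge is 1.43 m; V_B = kq₁/r = -5.62×10⁴ V.
ΔV = V_B − V_A = 7.02×10⁵ V.
W_field = −qΔV = −(-9.12×10⁻⁶ C)(7.02×10⁵ V) = 6.40 J.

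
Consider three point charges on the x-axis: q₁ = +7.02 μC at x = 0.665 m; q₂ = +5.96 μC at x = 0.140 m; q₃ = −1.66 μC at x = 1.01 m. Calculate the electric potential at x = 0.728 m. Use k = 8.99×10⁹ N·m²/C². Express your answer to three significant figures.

Electric potential is a scalar, so the contributions from each charge add algebraically: V = Σ kqᵢ/rᵢ.
Distances from the field point to each charge: r₁ = 0.0630 m, r₂ = 0.588 m, r₃ = 0.282 m.
V = k[(7.02×10⁻⁶)/(0.0630) + (5.96×10⁻⁶)/(0.588) + (-1.66×10⁻⁶)/(0.282)] = 1.04×10⁶ V.

1.04×10⁶ V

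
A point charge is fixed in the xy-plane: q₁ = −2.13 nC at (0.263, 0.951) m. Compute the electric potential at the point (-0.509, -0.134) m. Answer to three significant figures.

The total potential is the scalar sum of each charge's contribution, V = Σ kqᵢ/rᵢ.
Distances from the field point to each charge: r₁ = 1.33 m.
V = k[(-2.13×10⁻⁹)/(1.33)] = -14.4 V.

-14.4 V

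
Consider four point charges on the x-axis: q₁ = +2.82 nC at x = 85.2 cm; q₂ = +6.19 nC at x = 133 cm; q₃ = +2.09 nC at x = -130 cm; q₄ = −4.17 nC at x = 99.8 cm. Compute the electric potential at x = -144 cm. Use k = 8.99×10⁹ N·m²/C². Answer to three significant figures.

150 V

The total potential is the scalar sum of each charge's contribution, V = Σ kqᵢ/rᵢ.
Distances from the field point to each charge: r₁ = 2.29 m, r₂ = 2.77 m, r₃ = 0.140 m, r₄ = 2.44 m.
V = k[(2.82×10⁻⁹)/(2.29) + (6.19×10⁻⁹)/(2.77) + (2.09×10⁻⁹)/(0.140) + (-4.17×10⁻⁹)/(2.44)] = 150 V.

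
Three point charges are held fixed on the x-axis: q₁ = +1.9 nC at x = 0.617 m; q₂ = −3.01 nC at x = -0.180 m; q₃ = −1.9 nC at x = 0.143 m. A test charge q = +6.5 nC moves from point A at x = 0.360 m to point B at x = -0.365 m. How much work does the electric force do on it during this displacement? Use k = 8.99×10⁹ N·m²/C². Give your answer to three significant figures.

6.51×10⁻⁷ J

The work done by the electric force is W_field = −ΔU = −q(V_B − V_A) = q(V_A − V_B).
At A: distances to the source charges are 0.257 m, 0.540 m, 0.217 m; V_A = Σ kqᵢ/rᵢ = -62.4 V.
At B: distances to the source charges are 0.982 m, 0.185 m, 0.508 m; V_B = Σ kqᵢ/rᵢ = -162 V.
ΔV = V_B − V_A = -100 V.
W_field = −qΔV = −(6.50×10⁻⁹ C)(-100 V) = 6.51×10⁻⁷ J.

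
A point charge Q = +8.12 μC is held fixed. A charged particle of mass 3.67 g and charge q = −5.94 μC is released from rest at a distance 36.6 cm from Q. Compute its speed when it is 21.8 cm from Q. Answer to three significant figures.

Only the electrostatic force acts, so mechanical energy is conserved: ½mv² = U₁ − U₂ = kQq(1/r₁ − 1/r₂).
U₁ − U₂ = (8.99×10⁹ N·m²/C²)(8.12×10⁻⁶ C)(-5.94×10⁻⁶ C)(1/0.366 − 1/0.218) = 0.804 J.
v = √(2·0.804/3.67×10⁻³) = 20.9 m/s.

20.9 m/s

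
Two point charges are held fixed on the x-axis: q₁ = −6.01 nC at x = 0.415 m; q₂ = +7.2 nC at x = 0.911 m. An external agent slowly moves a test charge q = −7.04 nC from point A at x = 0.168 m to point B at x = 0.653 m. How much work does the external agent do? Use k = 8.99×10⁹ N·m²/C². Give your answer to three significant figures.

-1.09×10⁻⁶ J

For quasistatic motion the external work equals the change in potential energy: W_ext = qΔV = q(V_B − V_A).
At A: distances to the source charges are 0.247 m, 0.743 m; V_A = Σ kqᵢ/rᵢ = -132 V.
At B: distances to the source charges are 0.238 m, 0.258 m; V_B = Σ kqᵢ/rᵢ = 23.9 V.
ΔV = V_B − V_A = 155 V.
W_ext = qΔV = (-7.04×10⁻⁹ C)(155 V) = -1.09×10⁻⁶ J.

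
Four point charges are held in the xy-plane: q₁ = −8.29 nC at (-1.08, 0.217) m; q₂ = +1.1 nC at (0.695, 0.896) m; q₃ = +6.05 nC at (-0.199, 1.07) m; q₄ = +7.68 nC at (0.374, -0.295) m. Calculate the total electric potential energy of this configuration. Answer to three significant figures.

-3.73×10⁻⁷ J

The work to assemble the configuration equals its total potential energy, U = Σ kqᵢqⱼ/rᵢⱼ over all pairs.
Pair separations: r₁₂ = 1.90 m, r₁₃ = 1.23 m, r₁₄ = 1.54 m, r₂₃ = 0.911 m, r₂₄ = 1.23 m, r₃₄ = 1.48 m.
Summing all 6 pair terms gives U = -3.73×10⁻⁷ J.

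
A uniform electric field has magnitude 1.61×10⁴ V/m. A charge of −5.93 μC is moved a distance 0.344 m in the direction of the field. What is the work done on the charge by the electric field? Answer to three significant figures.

The potential change for a displacement 0.344 m in the direction of the field is ΔV = −Ed = -5540 V.
W_field = −qΔV = -0.0328 J.

-0.0328 J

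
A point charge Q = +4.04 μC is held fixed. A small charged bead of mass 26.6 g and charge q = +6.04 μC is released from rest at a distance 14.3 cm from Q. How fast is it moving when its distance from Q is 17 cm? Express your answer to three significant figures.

4.28 m/s

Only the electrostatic force acts, so mechanical energy is conserved: ½mv² = U₁ − U₂ = kQq(1/r₁ − 1/r₂).
U₁ − U₂ = (8.99×10⁹ N·m²/C²)(4.04×10⁻⁶ C)(6.04×10⁻⁶ C)(1/0.143 − 1/0.170) = 0.244 J.
v = √(2·0.244/0.0266) = 4.28 m/s.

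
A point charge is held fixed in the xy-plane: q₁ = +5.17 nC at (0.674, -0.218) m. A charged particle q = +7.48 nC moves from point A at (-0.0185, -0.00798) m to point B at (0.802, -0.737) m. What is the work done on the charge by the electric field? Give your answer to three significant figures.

The work done by the electric force is W_field = −ΔU = −q(V_B − V_A) = q(V_A − V_B).
At A: distance to the source charge is 0.724 m; V_A = kq₁/r = 64.2 V.
At B: distance to the source charge is 0.535 m; V_B = kq₁/r = 86.9 V.
ΔV = V_B − V_A = 22.7 V.
W_field = −qΔV = −(7.48×10⁻⁹ C)(22.7 V) = -1.70×10⁻⁷ J.

-1.70×10⁻⁷ J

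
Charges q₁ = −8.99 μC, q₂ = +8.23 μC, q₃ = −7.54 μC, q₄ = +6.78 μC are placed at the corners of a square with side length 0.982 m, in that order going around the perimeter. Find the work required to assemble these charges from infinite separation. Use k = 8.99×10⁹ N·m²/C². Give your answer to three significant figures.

The work to assemble the configuration equals its total potential energy, U = Σ kqᵢqⱼ/rᵢⱼ over all pairs.
The four side pairs have separation 0.982 m and the two diagonal pairs 1.39 m.
Summing all 6 pair terms gives U = -1.47 J.

-1.47 J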